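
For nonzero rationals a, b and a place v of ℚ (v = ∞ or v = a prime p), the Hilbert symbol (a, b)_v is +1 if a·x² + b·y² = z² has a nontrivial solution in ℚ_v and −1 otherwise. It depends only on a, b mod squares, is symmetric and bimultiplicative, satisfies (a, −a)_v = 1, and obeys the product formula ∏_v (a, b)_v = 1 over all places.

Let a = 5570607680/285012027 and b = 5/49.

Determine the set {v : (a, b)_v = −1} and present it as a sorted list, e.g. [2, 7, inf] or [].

[3, 5]

(a, b) ≡ (17835, 5) mod (ℚ^×)²; places V = {2, 3, 5, 7, 11, 19, 29, 41, ∞}.
(a,b)_41: α=1, u≡18; β=0, v≡16 (mod 41); (18|41)=+1, (16|41)=+1; sign (−1)^0·+1^0·+1^1 = +1.
(a,b)_19: α=-4, u≡18; β=0, v≡16 (mod 19); (18|19)=-1, (16|19)=+1; sign (−1)^0·-1^0·+1^-4 = +1.
(a,b)_11: α=4, u≡4; β=0, v≡1 (mod 11); (4|11)=+1, (1|11)=+1; sign (−1)^0·+1^0·+1^4 = +1.
(a,b)_29: α=1, u≡24; β=0, v≡22 (mod 29); (24|29)=+1, (22|29)=+1; sign (−1)^0·+1^0·+1^1 = +1.
(a,b)_2: α=6, β=0; u≡3, v≡5 (mod 8); ε(u)ε(v)=1·0, αω(v)=6·1, βω(u)=0·1; sum ≡ 0  ⇒  +1.
(a,b)_3: α=-7, u≡2; β=0, v≡2 (mod 3); (2|3)=-1, (2|3)=-1; sign (−1)^0·-1^0·-1^-7 = -1.
(a,b)_7: α=0, u≡6; β=-2, v≡5 (mod 7); (6|7)=-1, (5|7)=-1; sign (−1)^0·-1^-2·-1^0 = +1.
(a,b)_∞: sgn(17835)=+, sgn(5)=+, so +1.
(a,b)_5: α=1, u≡3; β=1, v≡4 (mod 5); (3|5)=-1, (4|5)=+1; sign (−1)^0·-1^1·+1^1 = -1.
(17835, 5 / ℚ) ramifies at {3, 5}: a division algebra.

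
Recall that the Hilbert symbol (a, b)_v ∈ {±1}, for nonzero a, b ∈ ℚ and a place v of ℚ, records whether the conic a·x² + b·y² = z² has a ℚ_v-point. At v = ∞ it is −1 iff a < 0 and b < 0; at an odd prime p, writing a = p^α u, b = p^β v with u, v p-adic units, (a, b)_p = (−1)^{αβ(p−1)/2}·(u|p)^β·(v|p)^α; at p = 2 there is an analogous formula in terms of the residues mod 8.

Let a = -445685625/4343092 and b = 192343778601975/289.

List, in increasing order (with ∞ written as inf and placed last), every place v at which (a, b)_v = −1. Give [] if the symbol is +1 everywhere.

[2, 11, 13, 19]

Mod squares: a ≡ -429, b ≡ 8151. Check v ∈ {∞, 2, 3, 5, 7, 11, 13, 17, 19}.
v=17: a=17^-4·(≡9), b=17^-2·(≡4) mod 17; (9|17)=+1, (4|17)=+1; (−1)^{-4·-2·8}·(+1)^-2·(+1)^-4 = +1.
v=∞: -429 < 0 and 8151 > 0  ⇒  (a,b)_∞ = +1.
v=2: v_2(a)=-2, v_2(b)=0; units ≡ 3, 7 (mod 8); ε·ε+αω+βω = 1·1+-2·0+0·1 ≡ 1  ⇒  (a,b)_2 = -1.
v=5: a=5^4·(≡4), b=5^2·(≡1) mod 5; (4|5)=+1, (1|5)=+1; (−1)^{4·2·2}·(+1)^2·(+1)^4 = +1.
v=19: a=19^0·(≡15), b=19^3·(≡9) mod 19; (15|19)=-1, (9|19)=+1; (−1)^{0·3·9}·(-1)^3·(+1)^0 = -1.
v=11: a=11^1·(≡5), b=11^3·(≡4) mod 11; (5|11)=+1, (4|11)=+1; (−1)^{1·3·5}·(+1)^3·(+1)^1 = -1.
v=3: a=3^3·(≡1), b=3^3·(≡2) mod 3; (1|3)=+1, (2|3)=-1; (−1)^{3·3·1}·(+1)^3·(-1)^3 = +1.
v=13: a=13^-1·(≡7), b=13^1·(≡10) mod 13; (7|13)=-1, (10|13)=+1; (−1)^{-1·1·6}·(-1)^1·(+1)^-1 = -1.
v=7: a=7^4·(≡3), b=7^4·(≡5) mod 7; (3|7)=-1, (5|7)=-1; (−1)^{4·4·3}·(-1)^4·(-1)^4 = +1.
(-429, 8151 / ℚ) ramifies at {2, 11, 13, 19}: a division algebra.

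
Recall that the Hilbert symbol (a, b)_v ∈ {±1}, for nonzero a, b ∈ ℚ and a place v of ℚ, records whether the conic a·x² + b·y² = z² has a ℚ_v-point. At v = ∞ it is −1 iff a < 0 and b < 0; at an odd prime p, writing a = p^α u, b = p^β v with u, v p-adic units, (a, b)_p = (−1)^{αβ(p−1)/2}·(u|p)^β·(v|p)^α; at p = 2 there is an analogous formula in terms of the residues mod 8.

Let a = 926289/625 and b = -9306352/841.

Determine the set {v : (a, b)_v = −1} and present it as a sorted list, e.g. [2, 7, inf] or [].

Mod squares: a ≡ 609, b ≡ -4807. Check v ∈ {∞, 2, 3, 5, 7, 11, 13, 19, 23, 29}.
v=3: a=3^3·(≡2), b=3^0·(≡2) mod 3; (2|3)=-1, (2|3)=-1; (−1)^{3·0·1}·(-1)^0·(-1)^3 = -1.
v=19: a=19^0·(≡9), b=19^1·(≡10) mod 19; (9|19)=+1, (10|19)=-1; (−1)^{0·1·9}·(+1)^1·(-1)^0 = +1.
v=5: a=5^-4·(≡4), b=5^0·(≡3) mod 5; (4|5)=+1, (3|5)=-1; (−1)^{-4·0·2}·(+1)^0·(-1)^-4 = +1.
v=29: a=29^1·(≡8), b=29^-2·(≡9) mod 29; (8|29)=-1, (9|29)=+1; (−1)^{1·-2·14}·(-1)^-2·(+1)^1 = +1.
v=∞: 609 > 0 and -4807 < 0  ⇒  (a,b)_∞ = +1.
v=2: v_2(a)=0, v_2(b)=4; units ≡ 1, 1 (mod 8); ε·ε+αω+βω = 0·0+0·0+4·0 ≡ 0  ⇒  (a,b)_2 = +1.
v=23: a=23^0·(≡14), b=23^1·(≡10) mod 23; (14|23)=-1, (10|23)=-1; (−1)^{0·1·11}·(-1)^1·(-1)^0 = -1.
v=13: a=13^2·(≡8), b=13^0·(≡4) mod 13; (8|13)=-1, (4|13)=+1; (−1)^{2·0·6}·(-1)^0·(+1)^2 = +1.
v=7: a=7^1·(≡3), b=7^0·(≡1) mod 7; (3|7)=-1, (1|7)=+1; (−1)^{1·0·3}·(-1)^0·(+1)^1 = +1.
v=11: a=11^0·(≡5), b=11^3·(≡3) mod 11; (5|11)=+1, (3|11)=+1; (−1)^{0·3·5}·(+1)^3·(+1)^0 = +1.
Ram(609, -4807) = {3, 23}; no ℚ_3-point on the conic.

[3, 23]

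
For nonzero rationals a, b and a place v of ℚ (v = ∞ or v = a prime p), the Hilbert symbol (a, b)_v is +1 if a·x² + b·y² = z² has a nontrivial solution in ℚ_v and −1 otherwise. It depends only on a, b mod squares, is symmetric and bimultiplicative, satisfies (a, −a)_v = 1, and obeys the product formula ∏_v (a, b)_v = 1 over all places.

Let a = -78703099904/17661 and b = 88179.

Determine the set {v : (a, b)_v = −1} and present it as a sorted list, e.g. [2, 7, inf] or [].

[7, 17]

(a, b) ≡ (-149226, 88179) mod (ℚ^×)²; places V = {2, 3, 7, 11, 13, 17, 19, 29, ∞}.
(a,b)_∞: sgn(-149226)=−, sgn(88179)=+, so +1.
(a,b)_19: α=1, u≡13; β=1, v≡5 (mod 19); (13|19)=-1, (5|19)=+1; sign (−1)^1·-1^1·+1^1 = +1.
(a,b)_7: α=-1, u≡4; β=1, v≡4 (mod 7); (4|7)=+1, (4|7)=+1; sign (−1)^1·+1^1·+1^-1 = -1.
(a,b)_13: α=2, u≡4; β=1, v≡10 (mod 13); (4|13)=+1, (10|13)=+1; sign (−1)^0·+1^1·+1^2 = +1.
(a,b)_2: α=17, β=0; u≡3, v≡3 (mod 8); ε(u)ε(v)=1·1, αω(v)=17·1, βω(u)=0·1; sum ≡ 0  ⇒  +1.
(a,b)_11: α=1, u≡7; β=0, v≡3 (mod 11); (7|11)=-1, (3|11)=+1; sign (−1)^0·-1^0·+1^1 = +1.
(a,b)_29: α=-2, u≡17; β=0, v≡19 (mod 29); (17|29)=-1, (19|29)=-1; sign (−1)^0·-1^0·-1^-2 = +1.
(a,b)_3: α=-1, u≡1; β=1, v≡2 (mod 3); (1|3)=+1, (2|3)=-1; sign (−1)^1·+1^1·-1^-1 = +1.
(a,b)_17: α=1, u≡12; β=1, v≡2 (mod 17); (12|17)=-1, (2|17)=+1; sign (−1)^0·-1^1·+1^1 = -1.
Ram(-149226, 88179) = {7, 17}; no ℚ_7-point on the conic.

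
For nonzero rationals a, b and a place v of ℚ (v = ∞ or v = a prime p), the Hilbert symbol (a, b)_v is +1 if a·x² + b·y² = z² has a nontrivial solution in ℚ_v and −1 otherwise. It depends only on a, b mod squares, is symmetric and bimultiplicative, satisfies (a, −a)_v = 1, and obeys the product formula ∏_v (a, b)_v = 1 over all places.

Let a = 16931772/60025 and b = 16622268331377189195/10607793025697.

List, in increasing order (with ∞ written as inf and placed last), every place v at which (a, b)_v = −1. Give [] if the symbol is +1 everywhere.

(a, b) ≡ (23, 2635) mod (ℚ^×)²; places V = {2, 3, 5, 7, 11, 13, 17, 23, 31, 37, 47, ∞}.
(a,b)_23: α=1, u≡4; β=4, v≡18 (mod 23); (4|23)=+1, (18|23)=+1; sign (−1)^0·+1^4·+1^1 = +1.
(a,b)_7: α=-4, u≡1; β=-10, v≡3 (mod 7); (1|7)=+1, (3|7)=-1; sign (−1)^0·+1^-10·-1^-4 = +1.
(a,b)_11: α=2, u≡5; β=2, v≡10 (mod 11); (5|11)=+1, (10|11)=-1; sign (−1)^0·+1^2·-1^2 = +1.
(a,b)_13: α=2, u≡9; β=4, v≡9 (mod 13); (9|13)=+1, (9|13)=+1; sign (−1)^0·+1^4·+1^2 = +1.
(a,b)_37: α=0, u≡15; β=2, v≡14 (mod 37); (15|37)=-1, (14|37)=-1; sign (−1)^0·-1^2·-1^0 = +1.
(a,b)_2: α=2, β=0; u≡7, v≡3 (mod 8); ε(u)ε(v)=1·1, αω(v)=2·1, βω(u)=0·0; sum ≡ 1  ⇒  -1.
(a,b)_∞: sgn(23)=+, sgn(2635)=+, so +1.
(a,b)_17: α=0, u≡12; β=-1, v≡16 (mod 17); (12|17)=-1, (16|17)=+1; sign (−1)^0·-1^-1·+1^0 = -1.
(a,b)_47: α=0, u≡35; β=-2, v≡25 (mod 47); (35|47)=-1, (25|47)=+1; sign (−1)^0·-1^-2·+1^0 = +1.
(a,b)_3: α=2, u≡2; β=4, v≡1 (mod 3); (2|3)=-1, (1|3)=+1; sign (−1)^0·-1^4·+1^2 = +1.
(a,b)_31: α=0, u≡11; β=1, v≡27 (mod 31); (11|31)=-1, (27|31)=-1; sign (−1)^0·-1^1·-1^0 = -1.
(a,b)_5: α=-2, u≡2; β=1, v≡2 (mod 5); (2|5)=-1, (2|5)=-1; sign (−1)^0·-1^1·-1^-2 = -1.
Ram(23, 2635) = {2, 5, 17, 31}; no ℚ_2-point on the conic.

[2, 5, 17, 31]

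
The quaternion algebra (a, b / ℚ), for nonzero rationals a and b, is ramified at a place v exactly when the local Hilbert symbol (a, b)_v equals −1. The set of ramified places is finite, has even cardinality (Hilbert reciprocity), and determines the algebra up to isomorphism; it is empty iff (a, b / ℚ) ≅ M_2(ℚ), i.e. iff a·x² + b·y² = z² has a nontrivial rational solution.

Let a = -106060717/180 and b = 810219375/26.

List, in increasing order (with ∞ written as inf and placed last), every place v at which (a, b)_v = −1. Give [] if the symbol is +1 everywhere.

[2, 7, 13, 19]

(a, b) ≡ (-665, 10374) mod (ℚ^×)²; places V = {2, 3, 5, 7, 13, 19, 47, ∞}.
(a,b)_13: α=0, u≡11; β=-1, v≡2 (mod 13); (11|13)=-1, (2|13)=-1; sign (−1)^0·-1^-1·-1^0 = -1.
(a,b)_2: α=-2, β=-1; u≡7, v≡3 (mod 8); ε(u)ε(v)=1·1, αω(v)=-2·1, βω(u)=-1·0; sum ≡ 1  ⇒  -1.
(a,b)_7: α=1, u≡5; β=1, v≡6 (mod 7); (5|7)=-1, (6|7)=-1; sign (−1)^1·-1^1·-1^1 = -1.
(a,b)_3: α=-2, u≡1; β=3, v≡2 (mod 3); (1|3)=+1, (2|3)=-1; sign (−1)^0·+1^3·-1^-2 = +1.
(a,b)_5: α=-1, u≡3; β=4, v≡1 (mod 5); (3|5)=-1, (1|5)=+1; sign (−1)^0·-1^4·+1^-1 = +1.
(a,b)_47: α=2, u≡15; β=0, v≡2 (mod 47); (15|47)=-1, (2|47)=+1; sign (−1)^0·-1^0·+1^2 = +1.
(a,b)_∞: sgn(-665)=−, sgn(10374)=+, so +1.
(a,b)_19: α=3, u≡13; β=3, v≡3 (mod 19); (13|19)=-1, (3|19)=-1; sign (−1)^1·-1^3·-1^3 = -1.
Ram(-665, 10374) = {2, 7, 13, 19}; no ℚ_2-point on the conic.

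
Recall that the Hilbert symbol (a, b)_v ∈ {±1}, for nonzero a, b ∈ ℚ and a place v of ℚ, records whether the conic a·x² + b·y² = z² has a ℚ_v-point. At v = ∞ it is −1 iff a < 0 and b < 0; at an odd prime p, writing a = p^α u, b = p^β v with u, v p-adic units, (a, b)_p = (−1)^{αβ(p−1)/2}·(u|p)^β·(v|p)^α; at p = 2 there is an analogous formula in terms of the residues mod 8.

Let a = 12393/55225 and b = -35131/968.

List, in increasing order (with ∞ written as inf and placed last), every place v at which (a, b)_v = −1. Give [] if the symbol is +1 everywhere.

[]

Mod squares: a ≡ 17, b ≡ -38. Check v ∈ {∞, 2, 3, 5, 11, 17, 19, 43, 47}.
v=11: a=11^0·(≡8), b=11^-2·(≡10) mod 11; (8|11)=-1, (10|11)=-1; (−1)^{0·-2·5}·(-1)^-2·(-1)^0 = +1.
v=19: a=19^0·(≡16), b=19^1·(≡6) mod 19; (16|19)=+1, (6|19)=+1; (−1)^{0·1·9}·(+1)^1·(+1)^0 = +1.
v=5: a=5^-2·(≡2), b=5^0·(≡3) mod 5; (2|5)=-1, (3|5)=-1; (−1)^{-2·0·2}·(-1)^0·(-1)^-2 = +1.
v=47: a=47^-2·(≡37), b=47^0·(≡16) mod 47; (37|47)=+1, (16|47)=+1; (−1)^{-2·0·23}·(+1)^0·(+1)^-2 = +1.
v=43: a=43^0·(≡4), b=43^2·(≡5) mod 43; (4|43)=+1, (5|43)=-1; (−1)^{0·2·21}·(+1)^2·(-1)^0 = +1.
v=17: a=17^1·(≡13), b=17^0·(≡9) mod 17; (13|17)=+1, (9|17)=+1; (−1)^{1·0·8}·(+1)^0·(+1)^1 = +1.
v=2: v_2(a)=0, v_2(b)=-3; units ≡ 1, 5 (mod 8); ε·ε+αω+βω = 0·0+0·1+-3·0 ≡ 0  ⇒  (a,b)_2 = +1.
v=3: a=3^6·(≡2), b=3^0·(≡1) mod 3; (2|3)=-1, (1|3)=+1; (−1)^{6·0·1}·(-1)^0·(+1)^6 = +1.
v=∞: 17 > 0 and -38 < 0  ⇒  (a,b)_∞ = +1.
Every local symbol is +1, so the conic 17·x² + -38·y² = z² has ℚ_v-points for all v and hence a ℚ-point; (a, b / ℚ) ≅ M_2(ℚ).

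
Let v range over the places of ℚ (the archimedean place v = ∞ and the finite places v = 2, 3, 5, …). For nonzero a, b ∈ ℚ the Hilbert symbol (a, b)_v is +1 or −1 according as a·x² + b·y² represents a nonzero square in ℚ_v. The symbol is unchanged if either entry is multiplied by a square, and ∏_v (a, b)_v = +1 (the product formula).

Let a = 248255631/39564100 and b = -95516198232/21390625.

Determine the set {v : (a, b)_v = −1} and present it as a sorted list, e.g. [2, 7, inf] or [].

Mod squares: a ≡ 39, b ≡ -579462. Check v ∈ {∞, 2, 3, 5, 7, 13, 17, 19, 23, 29, 37}.
v=17: a=17^-2·(≡10), b=17^1·(≡13) mod 17; (10|17)=-1, (13|17)=+1; (−1)^{-2·1·8}·(-1)^1·(+1)^-2 = -1.
v=3: a=3^3·(≡1), b=3^1·(≡1) mod 3; (1|3)=+1, (1|3)=+1; (−1)^{3·1·1}·(+1)^1·(+1)^3 = -1.
v=23: a=23^0·(≡8), b=23^1·(≡17) mod 23; (8|23)=+1, (17|23)=-1; (−1)^{0·1·11}·(+1)^1·(-1)^0 = +1.
v=7: a=7^0·(≡4), b=7^2·(≡5) mod 7; (4|7)=+1, (5|7)=-1; (−1)^{0·2·3}·(+1)^2·(-1)^0 = +1.
v=29: a=29^4·(≡10), b=29^2·(≡16) mod 29; (10|29)=-1, (16|29)=+1; (−1)^{4·2·14}·(-1)^2·(+1)^4 = +1.
v=37: a=37^-2·(≡8), b=37^-2·(≡13) mod 37; (8|37)=-1, (13|37)=-1; (−1)^{-2·-2·18}·(-1)^-2·(-1)^-2 = +1.
v=13: a=13^1·(≡4), b=13^1·(≡3) mod 13; (4|13)=+1, (3|13)=+1; (−1)^{1·1·6}·(+1)^1·(+1)^1 = +1.
v=5: a=5^-2·(≡4), b=5^-6·(≡2) mod 5; (4|5)=+1, (2|5)=-1; (−1)^{-2·-6·2}·(+1)^-6·(-1)^-2 = +1.
v=19: a=19^0·(≡16), b=19^1·(≡17) mod 19; (16|19)=+1, (17|19)=+1; (−1)^{0·1·9}·(+1)^1·(+1)^0 = +1.
v=2: v_2(a)=-2, v_2(b)=3; units ≡ 7, 5 (mod 8); ε·ε+αω+βω = 1·0+-2·1+3·0 ≡ 0  ⇒  (a,b)_2 = +1.
v=∞: 39 > 0 and -579462 < 0  ⇒  (a,b)_∞ = +1.
|Ram(39, -579462)| = 2, even; anisotropic at {3, 17}.

[3, 17]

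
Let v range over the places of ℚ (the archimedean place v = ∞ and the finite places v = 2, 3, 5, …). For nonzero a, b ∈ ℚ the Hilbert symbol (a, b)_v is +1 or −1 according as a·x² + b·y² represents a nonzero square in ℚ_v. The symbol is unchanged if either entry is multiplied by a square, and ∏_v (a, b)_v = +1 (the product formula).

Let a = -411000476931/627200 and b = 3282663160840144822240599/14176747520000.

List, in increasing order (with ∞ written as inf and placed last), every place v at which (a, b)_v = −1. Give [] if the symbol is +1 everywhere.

[2, 11, 19, 31]

(a, b) ≡ (-375782, 12958) mod (ℚ^×)²; places V = {2, 3, 5, 7, 11, 13, 17, 19, 29, 31, ∞}.
(a,b)_29: α=3, u≡20; β=4, v≡13 (mod 29); (20|29)=+1, (13|29)=+1; sign (−1)^0·+1^4·+1^3 = +1.
(a,b)_17: α=2, u≡3; β=2, v≡9 (mod 17); (3|17)=-1, (9|17)=+1; sign (−1)^0·-1^2·+1^2 = +1.
(a,b)_∞: sgn(-375782)=−, sgn(12958)=+, so +1.
(a,b)_13: α=0, u≡4; β=-2, v≡1 (mod 13); (4|13)=+1, (1|13)=+1; sign (−1)^0·+1^-2·+1^0 = +1.
(a,b)_7: α=-2, u≡3; β=0, v≡4 (mod 7); (3|7)=-1, (4|7)=+1; sign (−1)^0·-1^0·+1^-2 = +1.
(a,b)_11: α=1, u≡3; β=3, v≡3 (mod 11); (3|11)=+1, (3|11)=+1; sign (−1)^1·+1^3·+1^1 = -1.
(a,b)_3: α=2, u≡1; β=10, v≡1 (mod 3); (1|3)=+1, (1|3)=+1; sign (−1)^0·+1^10·+1^2 = +1.
(a,b)_19: α=1, u≡9; β=3, v≡1 (mod 19); (9|19)=+1, (1|19)=+1; sign (−1)^1·+1^3·+1^1 = -1.
(a,b)_31: α=1, u≡24; β=3, v≡15 (mod 31); (24|31)=-1, (15|31)=-1; sign (−1)^1·-1^3·-1^1 = -1.
(a,b)_2: α=-9, β=-27; u≡5, v≡7 (mod 8); ε(u)ε(v)=0·1, αω(v)=-9·0, βω(u)=-27·1; sum ≡ 1  ⇒  -1.
(a,b)_5: α=-2, u≡3; β=-4, v≡2 (mod 5); (3|5)=-1, (2|5)=-1; sign (−1)^0·-1^-4·-1^-2 = +1.
|Ram(-375782, 12958)| = 4, even; anisotropic at {2, 11, 19, 31}.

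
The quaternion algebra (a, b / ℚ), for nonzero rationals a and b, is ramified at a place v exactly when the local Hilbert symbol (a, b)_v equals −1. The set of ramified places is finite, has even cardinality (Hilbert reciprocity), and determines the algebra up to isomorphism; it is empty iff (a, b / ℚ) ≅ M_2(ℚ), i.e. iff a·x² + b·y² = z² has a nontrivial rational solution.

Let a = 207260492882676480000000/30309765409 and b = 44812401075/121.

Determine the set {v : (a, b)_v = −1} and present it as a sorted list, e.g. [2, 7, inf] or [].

(a, b) ≡ (555, 403) mod (ℚ^×)²; places V = {2, 3, 5, 7, 11, 13, 17, 19, 31, 37, ∞}.
(a,b)_13: α=2, u≡9; β=1, v≡5 (mod 13); (9|13)=+1, (5|13)=-1; sign (−1)^0·+1^1·-1^2 = +1.
(a,b)_11: α=-2, u≡4; β=-2, v≡2 (mod 11); (4|11)=+1, (2|11)=-1; sign (−1)^0·+1^-2·-1^-2 = +1.
(a,b)_7: α=-4, u≡1; β=0, v≡4 (mod 7); (1|7)=+1, (4|7)=+1; sign (−1)^0·+1^0·+1^-4 = +1.
(a,b)_17: α=-2, u≡11; β=0, v≡14 (mod 17); (11|17)=-1, (14|17)=-1; sign (−1)^0·-1^0·-1^-2 = +1.
(a,b)_∞: sgn(555)=+, sgn(403)=+, so +1.
(a,b)_2: α=14, β=0; u≡3, v≡3 (mod 8); ε(u)ε(v)=1·1, αω(v)=14·1, βω(u)=0·1; sum ≡ 1  ⇒  -1.
(a,b)_31: α=2, u≡8; β=1, v≡26 (mod 31); (8|31)=+1, (26|31)=-1; sign (−1)^0·+1^1·-1^2 = +1.
(a,b)_3: α=9, u≡2; β=2, v≡1 (mod 3); (2|3)=-1, (1|3)=+1; sign (−1)^0·-1^2·+1^9 = +1.
(a,b)_19: α=-2, u≡9; β=2, v≡1 (mod 19); (9|19)=+1, (1|19)=+1; sign (−1)^0·+1^2·+1^-2 = +1.
(a,b)_5: α=7, u≡1; β=2, v≡3 (mod 5); (1|5)=+1, (3|5)=-1; sign (−1)^0·+1^2·-1^7 = -1.
(a,b)_37: α=3, u≡14; β=2, v≡33 (mod 37); (14|37)=-1, (33|37)=+1; sign (−1)^0·-1^2·+1^3 = +1.
(555, 403 / ℚ) ramifies at {2, 5}: a division algebra.

[2, 5]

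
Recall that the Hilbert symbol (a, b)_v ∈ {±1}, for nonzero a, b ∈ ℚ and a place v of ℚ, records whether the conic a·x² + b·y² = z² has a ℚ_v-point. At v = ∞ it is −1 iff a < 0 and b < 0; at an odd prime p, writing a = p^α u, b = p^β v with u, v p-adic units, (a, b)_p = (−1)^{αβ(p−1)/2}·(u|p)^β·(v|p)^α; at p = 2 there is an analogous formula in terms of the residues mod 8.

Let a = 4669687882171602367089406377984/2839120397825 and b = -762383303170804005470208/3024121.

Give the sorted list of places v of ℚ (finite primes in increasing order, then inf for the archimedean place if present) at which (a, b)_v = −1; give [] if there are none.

[2, 7, 19, 23, 29, 31]

(a, b) ≡ (1215518122, -124062) mod (ℚ^×)²; places V = {2, 3, 5, 7, 11, 13, 17, 19, 23, 29, 31, 37, 47, ∞}.
(a,b)_13: α=3, u≡12; β=2, v≡9 (mod 13); (12|13)=+1, (9|13)=+1; sign (−1)^0·+1^2·+1^3 = +1.
(a,b)_31: α=1, u≡7; β=1, v≡2 (mod 31); (7|31)=+1, (2|31)=+1; sign (−1)^1·+1^1·+1^1 = -1.
(a,b)_23: α=1, u≡7; β=1, v≡11 (mod 23); (7|23)=-1, (11|23)=-1; sign (−1)^1·-1^1·-1^1 = -1.
(a,b)_3: α=16, u≡1; β=9, v≡1 (mod 3); (1|3)=+1, (1|3)=+1; sign (−1)^0·+1^9·+1^16 = +1.
(a,b)_2: α=23, β=21; u≡5, v≡1 (mod 8); ε(u)ε(v)=0·0, αω(v)=23·0, βω(u)=21·1; sum ≡ 1  ⇒  -1.
(a,b)_7: α=3, u≡2; β=0, v≡6 (mod 7); (2|7)=+1, (6|7)=-1; sign (−1)^0·+1^0·-1^3 = -1.
(a,b)_37: α=-2, u≡18; β=-2, v≡30 (mod 37); (18|37)=-1, (30|37)=+1; sign (−1)^0·-1^-2·+1^-2 = +1.
(a,b)_47: α=-4, u≡35; β=-2, v≡4 (mod 47); (35|47)=-1, (4|47)=+1; sign (−1)^0·-1^-2·+1^-4 = +1.
(a,b)_17: α=-1, u≡1; β=0, v≡9 (mod 17); (1|17)=+1, (9|17)=+1; sign (−1)^0·+1^0·+1^-1 = +1.
(a,b)_29: α=1, u≡24; β=1, v≡8 (mod 29); (24|29)=+1, (8|29)=-1; sign (−1)^0·+1^1·-1^1 = -1.
(a,b)_∞: sgn(1215518122)=+, sgn(-124062)=−, so +1.
(a,b)_5: α=-2, u≡3; β=0, v≡2 (mod 5); (3|5)=-1, (2|5)=-1; sign (−1)^0·-1^0·-1^-2 = +1.
(a,b)_11: α=2, u≡5; β=4, v≡6 (mod 11); (5|11)=+1, (6|11)=-1; sign (−1)^0·+1^4·-1^2 = +1.
(a,b)_19: α=3, u≡6; β=2, v≡14 (mod 19); (6|19)=+1, (14|19)=-1; sign (−1)^0·+1^2·-1^3 = -1.
(1215518122, -124062 / ℚ) ramifies at {2, 7, 19, 23, 29, 31}: a division algebra.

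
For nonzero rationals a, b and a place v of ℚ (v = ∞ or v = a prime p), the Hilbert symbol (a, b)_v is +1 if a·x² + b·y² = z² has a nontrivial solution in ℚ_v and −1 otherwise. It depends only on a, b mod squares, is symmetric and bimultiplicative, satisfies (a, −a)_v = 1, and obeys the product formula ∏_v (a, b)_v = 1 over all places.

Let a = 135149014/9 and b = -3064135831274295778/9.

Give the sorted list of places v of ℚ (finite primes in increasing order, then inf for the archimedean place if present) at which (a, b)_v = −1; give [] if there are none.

[7, 13]

Mod squares: a ≡ 3094, b ≡ -2002. Check v ∈ {∞, 2, 3, 7, 11, 13, 17, 19}.
v=13: a=13^1·(≡12), b=13^3·(≡7) mod 13; (12|13)=+1, (7|13)=-1; (−1)^{1·3·6}·(+1)^3·(-1)^1 = -1.
v=19: a=19^2·(≡4), b=19^2·(≡3) mod 19; (4|19)=+1, (3|19)=-1; (−1)^{2·2·9}·(+1)^2·(-1)^2 = +1.
v=2: v_2(a)=1, v_2(b)=1; units ≡ 3, 7 (mod 8); ε·ε+αω+βω = 1·1+1·0+1·1 ≡ 0  ⇒  (a,b)_2 = +1.
v=11: a=11^2·(≡3), b=11^7·(≡3) mod 11; (3|11)=+1, (3|11)=+1; (−1)^{2·7·5}·(+1)^7·(+1)^2 = +1.
v=17: a=17^1·(≡5), b=17^2·(≡2) mod 17; (5|17)=-1, (2|17)=+1; (−1)^{1·2·8}·(-1)^2·(+1)^1 = +1.
v=7: a=7^1·(≡4), b=7^3·(≡4) mod 7; (4|7)=+1, (4|7)=+1; (−1)^{1·3·3}·(+1)^3·(+1)^1 = -1.
v=∞: 3094 > 0 and -2002 < 0  ⇒  (a,b)_∞ = +1.
v=3: a=3^-2·(≡1), b=3^-2·(≡2) mod 3; (1|3)=+1, (2|3)=-1; (−1)^{-2·-2·1}·(+1)^-2·(-1)^-2 = +1.
Ram(3094, -2002) = {7, 13}; no ℚ_7-point on the conic.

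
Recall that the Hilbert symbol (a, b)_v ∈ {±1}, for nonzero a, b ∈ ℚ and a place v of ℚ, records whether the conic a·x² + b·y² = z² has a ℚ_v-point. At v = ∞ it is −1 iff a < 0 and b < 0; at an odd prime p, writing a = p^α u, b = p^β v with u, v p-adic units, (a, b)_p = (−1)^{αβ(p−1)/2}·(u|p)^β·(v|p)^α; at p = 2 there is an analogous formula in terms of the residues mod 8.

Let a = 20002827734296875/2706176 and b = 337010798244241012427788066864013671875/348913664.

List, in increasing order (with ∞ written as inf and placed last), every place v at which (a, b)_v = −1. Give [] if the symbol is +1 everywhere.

[5, 7, 17, 29, 41, 47]

Mod squares: a ≡ 43945, b ≡ 2267676257. Check v ∈ {∞, 2, 3, 5, 7, 11, 13, 17, 29, 31, 41, 47}.
v=31: a=31^-2·(≡8), b=31^1·(≡15) mod 31; (8|31)=+1, (15|31)=-1; (−1)^{-2·1·15}·(+1)^1·(-1)^-2 = +1.
v=17: a=17^3·(≡2), b=17^7·(≡14) mod 17; (2|17)=+1, (14|17)=-1; (−1)^{3·7·8}·(+1)^7·(-1)^3 = -1.
v=11: a=11^-1·(≡6), b=11^-3·(≡1) mod 11; (6|11)=-1, (1|11)=+1; (−1)^{-1·-3·5}·(-1)^-3·(+1)^-1 = +1.
v=13: a=13^2·(≡7), b=13^0·(≡8) mod 13; (7|13)=-1, (8|13)=-1; (−1)^{2·0·6}·(-1)^0·(-1)^2 = +1.
v=29: a=29^0·(≡21), b=29^1·(≡10) mod 29; (21|29)=-1, (10|29)=-1; (−1)^{0·1·14}·(-1)^1·(-1)^0 = -1.
v=∞: 43945 > 0 and 2267676257 > 0  ⇒  (a,b)_∞ = +1.
v=2: v_2(a)=-8, v_2(b)=-18; units ≡ 1, 1 (mod 8); ε·ε+αω+βω = 0·0+-8·0+-18·0 ≡ 0  ⇒  (a,b)_2 = +1.
v=47: a=47^1·(≡34), b=47^3·(≡14) mod 47; (34|47)=+1, (14|47)=+1; (−1)^{1·3·23}·(+1)^3·(+1)^1 = -1.
v=7: a=7^0·(≡5), b=7^3·(≡2) mod 7; (5|7)=-1, (2|7)=+1; (−1)^{0·3·3}·(-1)^3·(+1)^0 = -1.
v=41: a=41^0·(≡19), b=41^1·(≡22) mod 41; (19|41)=-1, (22|41)=-1; (−1)^{0·1·20}·(-1)^1·(-1)^0 = -1.
v=3: a=3^8·(≡1), b=3^8·(≡2) mod 3; (1|3)=+1, (2|3)=-1; (−1)^{8·8·1}·(+1)^8·(-1)^8 = +1.
v=5: a=5^7·(≡4), b=5^20·(≡2) mod 5; (4|5)=+1, (2|5)=-1; (−1)^{7·20·2}·(+1)^20·(-1)^7 = -1.
(43945, 2267676257 / ℚ) ramifies at {5, 7, 17, 29, 41, 47}: a division algebra.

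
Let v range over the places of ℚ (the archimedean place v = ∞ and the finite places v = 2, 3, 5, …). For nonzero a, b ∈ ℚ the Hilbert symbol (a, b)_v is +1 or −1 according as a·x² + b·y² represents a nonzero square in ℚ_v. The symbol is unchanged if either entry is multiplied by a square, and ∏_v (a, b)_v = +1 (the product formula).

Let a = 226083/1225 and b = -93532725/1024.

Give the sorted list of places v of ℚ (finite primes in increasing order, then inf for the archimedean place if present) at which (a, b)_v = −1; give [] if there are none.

[2, 3, 11, 19]

(a, b) ≡ (226083, -46189) mod (ℚ^×)²; places V = {2, 3, 5, 7, 11, 13, 17, 19, 31, ∞}.
(a,b)_11: α=1, u≡4; β=1, v≡3 (mod 11); (4|11)=+1, (3|11)=+1; sign (−1)^1·+1^1·+1^1 = -1.
(a,b)_17: α=1, u≡5; β=1, v≡10 (mod 17); (5|17)=-1, (10|17)=-1; sign (−1)^0·-1^1·-1^1 = +1.
(a,b)_31: α=1, u≡16; β=0, v≡10 (mod 31); (16|31)=+1, (10|31)=+1; sign (−1)^0·+1^0·+1^1 = +1.
(a,b)_19: α=0, u≡15; β=1, v≡4 (mod 19); (15|19)=-1, (4|19)=+1; sign (−1)^0·-1^1·+1^0 = -1.
(a,b)_13: α=1, u≡12; β=1, v≡9 (mod 13); (12|13)=+1, (9|13)=+1; sign (−1)^0·+1^1·+1^1 = +1.
(a,b)_7: α=-2, u≡1; β=0, v≡4 (mod 7); (1|7)=+1, (4|7)=+1; sign (−1)^0·+1^0·+1^-2 = +1.
(a,b)_5: α=-2, u≡2; β=2, v≡4 (mod 5); (2|5)=-1, (4|5)=+1; sign (−1)^0·-1^2·+1^-2 = +1.
(a,b)_3: α=1, u≡1; β=4, v≡2 (mod 3); (1|3)=+1, (2|3)=-1; sign (−1)^0·+1^4·-1^1 = -1.
(a,b)_∞: sgn(226083)=+, sgn(-46189)=−, so +1.
(a,b)_2: α=0, β=-10; u≡3, v≡3 (mod 8); ε(u)ε(v)=1·1, αω(v)=0·1, βω(u)=-10·1; sum ≡ 1  ⇒  -1.
Ram(226083, -46189) = {2, 3, 11, 19}; no ℚ_2-point on the conic.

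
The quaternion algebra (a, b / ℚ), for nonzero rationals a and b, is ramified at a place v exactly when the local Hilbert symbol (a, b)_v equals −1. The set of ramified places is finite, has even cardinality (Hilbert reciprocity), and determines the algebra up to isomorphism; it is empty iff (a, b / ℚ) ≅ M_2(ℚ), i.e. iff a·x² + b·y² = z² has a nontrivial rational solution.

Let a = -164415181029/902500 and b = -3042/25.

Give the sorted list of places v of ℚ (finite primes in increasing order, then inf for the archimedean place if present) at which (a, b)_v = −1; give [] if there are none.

Mod squares: a ≡ -16269, b ≡ -2. Check v ∈ {∞, 2, 3, 5, 11, 13, 17, 19, 29}.
v=13: a=13^0·(≡5), b=13^2·(≡5) mod 13; (5|13)=-1, (5|13)=-1; (−1)^{0·2·6}·(-1)^2·(-1)^0 = +1.
v=17: a=17^5·(≡6), b=17^0·(≡15) mod 17; (6|17)=-1, (15|17)=+1; (−1)^{5·0·8}·(-1)^0·(+1)^5 = +1.
v=5: a=5^-4·(≡4), b=5^-2·(≡3) mod 5; (4|5)=+1, (3|5)=-1; (−1)^{-4·-2·2}·(+1)^-2·(-1)^-4 = +1.
v=11: a=11^3·(≡2), b=11^0·(≡9) mod 11; (2|11)=-1, (9|11)=+1; (−1)^{3·0·5}·(-1)^0·(+1)^3 = +1.
v=29: a=29^1·(≡12), b=29^0·(≡21) mod 29; (12|29)=-1, (21|29)=-1; (−1)^{1·0·14}·(-1)^0·(-1)^1 = -1.
v=∞: -16269 < 0 and -2 < 0  ⇒  (a,b)_∞ = -1.
v=3: a=3^1·(≡1), b=3^2·(≡1) mod 3; (1|3)=+1, (1|3)=+1; (−1)^{1·2·1}·(+1)^2·(+1)^1 = +1.
v=2: v_2(a)=-2, v_2(b)=1; units ≡ 3, 7 (mod 8); ε·ε+αω+βω = 1·1+-2·0+1·1 ≡ 0  ⇒  (a,b)_2 = +1.
v=19: a=19^-2·(≡13), b=19^0·(≡6) mod 19; (13|19)=-1, (6|19)=+1; (−1)^{-2·0·9}·(-1)^0·(+1)^-2 = +1.
(-16269, -2 / ℚ) ramifies at {29, ∞}: a division algebra.

[29, inf]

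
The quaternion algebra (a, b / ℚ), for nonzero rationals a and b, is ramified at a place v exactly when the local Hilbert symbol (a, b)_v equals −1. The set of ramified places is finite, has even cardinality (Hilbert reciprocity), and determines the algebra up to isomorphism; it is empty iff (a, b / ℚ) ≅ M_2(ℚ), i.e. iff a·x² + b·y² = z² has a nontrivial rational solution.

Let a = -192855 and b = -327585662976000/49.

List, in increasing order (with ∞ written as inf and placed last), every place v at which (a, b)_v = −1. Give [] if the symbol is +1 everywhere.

(a, b) ≡ (-192855, -4732365) mod (ℚ^×)²; places V = {2, 3, 5, 7, 11, 13, 23, 29, 43, ∞}.
(a,b)_23: α=1, u≡10; β=1, v≡13 (mod 23); (10|23)=-1, (13|23)=+1; sign (−1)^1·-1^1·+1^1 = +1.
(a,b)_11: α=0, u≡8; β=1, v≡6 (mod 11); (8|11)=-1, (6|11)=-1; sign (−1)^0·-1^1·-1^0 = -1.
(a,b)_3: α=1, u≡2; β=1, v≡2 (mod 3); (2|3)=-1, (2|3)=-1; sign (−1)^1·-1^1·-1^1 = -1.
(a,b)_29: α=0, u≡24; β=1, v≡2 (mod 29); (24|29)=+1, (2|29)=-1; sign (−1)^0·+1^1·-1^0 = +1.
(a,b)_13: α=1, u≡11; β=2, v≡3 (mod 13); (11|13)=-1, (3|13)=+1; sign (−1)^0·-1^2·+1^1 = +1.
(a,b)_7: α=0, u≡2; β=-2, v≡5 (mod 7); (2|7)=+1, (5|7)=-1; sign (−1)^0·+1^-2·-1^0 = +1.
(a,b)_5: α=1, u≡4; β=3, v≡3 (mod 5); (4|5)=+1, (3|5)=-1; sign (−1)^0·+1^3·-1^1 = -1.
(a,b)_2: α=0, β=14; u≡1, v≡3 (mod 8); ε(u)ε(v)=0·1, αω(v)=0·1, βω(u)=14·0; sum ≡ 0  ⇒  +1.
(a,b)_43: α=1, u≡30; β=1, v≡10 (mod 43); (30|43)=-1, (10|43)=+1; sign (−1)^1·-1^1·+1^1 = +1.
(a,b)_∞: sgn(-192855)=−, sgn(-4732365)=−, so -1.
|Ram(-192855, -4732365)| = 4, even; anisotropic at {3, 5, 11, ∞}.

[3, 5, 11, inf]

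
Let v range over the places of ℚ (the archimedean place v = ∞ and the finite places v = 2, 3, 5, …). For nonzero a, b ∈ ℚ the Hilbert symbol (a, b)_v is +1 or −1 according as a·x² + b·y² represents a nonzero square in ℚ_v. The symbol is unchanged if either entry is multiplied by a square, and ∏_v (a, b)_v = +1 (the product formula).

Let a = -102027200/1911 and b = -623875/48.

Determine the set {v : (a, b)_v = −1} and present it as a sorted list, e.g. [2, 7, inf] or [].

[2, 5, 7, 13, 17, inf]

Mod squares: a ≡ -20553, b ≡ -74865. Check v ∈ {∞, 2, 3, 5, 7, 11, 13, 17, 23, 31}.
v=3: a=3^-1·(≡1), b=3^-1·(≡2) mod 3; (1|3)=+1, (2|3)=-1; (−1)^{-1·-1·1}·(+1)^-1·(-1)^-1 = +1.
v=2: v_2(a)=6, v_2(b)=-4; units ≡ 7, 7 (mod 8); ε·ε+αω+βω = 1·1+6·0+-4·0 ≡ 1  ⇒  (a,b)_2 = -1.
v=17: a=17^1·(≡9), b=17^0·(≡3) mod 17; (9|17)=+1, (3|17)=-1; (−1)^{1·0·8}·(+1)^0·(-1)^1 = -1.
v=31: a=31^1·(≡19), b=31^1·(≡27) mod 31; (19|31)=+1, (27|31)=-1; (−1)^{1·1·15}·(+1)^1·(-1)^1 = +1.
v=∞: -20553 < 0 and -74865 < 0  ⇒  (a,b)_∞ = -1.
v=23: a=23^0·(≡9), b=23^1·(≡19) mod 23; (9|23)=+1, (19|23)=-1; (−1)^{0·1·11}·(+1)^1·(-1)^0 = +1.
v=5: a=5^2·(≡2), b=5^3·(≡3) mod 5; (2|5)=-1, (3|5)=-1; (−1)^{2·3·2}·(-1)^3·(-1)^2 = -1.
v=11: a=11^2·(≡2), b=11^0·(≡3) mod 11; (2|11)=-1, (3|11)=+1; (−1)^{2·0·5}·(-1)^0·(+1)^2 = +1.
v=13: a=13^-1·(≡6), b=13^0·(≡11) mod 13; (6|13)=-1, (11|13)=-1; (−1)^{-1·0·6}·(-1)^0·(-1)^-1 = -1.
v=7: a=7^-2·(≡3), b=7^1·(≡1) mod 7; (3|7)=-1, (1|7)=+1; (−1)^{-2·1·3}·(-1)^1·(+1)^-2 = -1.
(-20553, -74865 / ℚ) ramifies at {2, 5, 7, 13, 17, ∞}: a division algebra.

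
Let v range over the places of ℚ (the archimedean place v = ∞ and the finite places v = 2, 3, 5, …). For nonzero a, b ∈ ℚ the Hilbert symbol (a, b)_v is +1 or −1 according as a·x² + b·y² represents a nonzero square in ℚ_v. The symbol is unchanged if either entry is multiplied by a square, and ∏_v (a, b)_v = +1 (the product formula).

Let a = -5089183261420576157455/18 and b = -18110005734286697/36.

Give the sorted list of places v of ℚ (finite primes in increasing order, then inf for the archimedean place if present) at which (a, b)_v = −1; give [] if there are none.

(a, b) ≡ (-68428910, -5733233) mod (ℚ^×)²; places V = {2, 3, 5, 7, 11, 17, 23, 31, 37, 43, ∞}.
(a,b)_37: α=3, u≡17; β=2, v≡36 (mod 37); (17|37)=-1, (36|37)=+1; sign (−1)^0·-1^2·+1^3 = +1.
(a,b)_23: α=1, u≡2; β=1, v≡1 (mod 23); (2|23)=+1, (1|23)=+1; sign (−1)^1·+1^1·+1^1 = -1.
(a,b)_3: α=-2, u≡1; β=-2, v≡1 (mod 3); (1|3)=+1, (1|3)=+1; sign (−1)^0·+1^-2·+1^-2 = +1.
(a,b)_∞: sgn(-68428910)=−, sgn(-5733233)=−, so -1.
(a,b)_7: α=6, u≡6; β=4, v≡5 (mod 7); (6|7)=-1, (5|7)=-1; sign (−1)^0·-1^4·-1^6 = +1.
(a,b)_43: α=1, u≡41; β=1, v≡30 (mod 43); (41|43)=+1, (30|43)=-1; sign (−1)^1·+1^1·-1^1 = +1.
(a,b)_31: α=4, u≡7; β=3, v≡11 (mod 31); (7|31)=+1, (11|31)=-1; sign (−1)^0·+1^3·-1^4 = +1.
(a,b)_5: α=1, u≡3; β=0, v≡3 (mod 5); (3|5)=-1, (3|5)=-1; sign (−1)^0·-1^0·-1^1 = -1.
(a,b)_17: α=1, u≡2; β=1, v≡7 (mod 17); (2|17)=+1, (7|17)=-1; sign (−1)^0·+1^1·-1^1 = -1.
(a,b)_2: α=-1, β=-2; u≡1, v≡7 (mod 8); ε(u)ε(v)=0·1, αω(v)=-1·0, βω(u)=-2·0; sum ≡ 0  ⇒  +1.
(a,b)_11: α=1, u≡3; β=1, v≡2 (mod 11); (3|11)=+1, (2|11)=-1; sign (−1)^1·+1^1·-1^1 = +1.
|Ram(-68428910, -5733233)| = 4, even; anisotropic at {5, 17, 23, ∞}.

[5, 17, 23, inf]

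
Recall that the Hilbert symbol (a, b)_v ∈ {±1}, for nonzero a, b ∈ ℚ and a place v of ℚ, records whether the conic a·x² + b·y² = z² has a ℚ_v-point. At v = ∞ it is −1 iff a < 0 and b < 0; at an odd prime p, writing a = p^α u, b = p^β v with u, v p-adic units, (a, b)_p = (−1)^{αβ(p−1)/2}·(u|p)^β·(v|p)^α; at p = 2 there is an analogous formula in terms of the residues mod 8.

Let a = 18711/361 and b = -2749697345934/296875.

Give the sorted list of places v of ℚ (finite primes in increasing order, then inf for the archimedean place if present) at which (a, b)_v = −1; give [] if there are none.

Mod squares: a ≡ 231, b ≡ -149226. Check v ∈ {∞, 2, 3, 5, 7, 11, 17, 19}.
v=3: a=3^5·(≡2), b=3^11·(≡1) mod 3; (2|3)=-1, (1|3)=+1; (−1)^{5·11·1}·(-1)^11·(+1)^5 = +1.
v=7: a=7^1·(≡5), b=7^3·(≡1) mod 7; (5|7)=-1, (1|7)=+1; (−1)^{1·3·3}·(-1)^3·(+1)^1 = +1.
v=2: v_2(a)=0, v_2(b)=1; units ≡ 7, 3 (mod 8); ε·ε+αω+βω = 1·1+0·1+1·0 ≡ 1  ⇒  (a,b)_2 = -1.
v=∞: 231 > 0 and -149226 < 0  ⇒  (a,b)_∞ = +1.
v=19: a=19^-2·(≡15), b=19^-1·(≡3) mod 19; (15|19)=-1, (3|19)=-1; (−1)^{-2·-1·9}·(-1)^-1·(-1)^-2 = -1.
v=11: a=11^1·(≡2), b=11^3·(≡7) mod 11; (2|11)=-1, (7|11)=-1; (−1)^{1·3·5}·(-1)^3·(-1)^1 = -1.
v=5: a=5^0·(≡1), b=5^-6·(≡4) mod 5; (1|5)=+1, (4|5)=+1; (−1)^{0·-6·2}·(+1)^-6·(+1)^0 = +1.
v=17: a=17^0·(≡7), b=17^1·(≡7) mod 17; (7|17)=-1, (7|17)=-1; (−1)^{0·1·8}·(-1)^1·(-1)^0 = -1.
|Ram(231, -149226)| = 4, even; anisotropic at {2, 11, 17, 19}.

[2, 11, 17, 19]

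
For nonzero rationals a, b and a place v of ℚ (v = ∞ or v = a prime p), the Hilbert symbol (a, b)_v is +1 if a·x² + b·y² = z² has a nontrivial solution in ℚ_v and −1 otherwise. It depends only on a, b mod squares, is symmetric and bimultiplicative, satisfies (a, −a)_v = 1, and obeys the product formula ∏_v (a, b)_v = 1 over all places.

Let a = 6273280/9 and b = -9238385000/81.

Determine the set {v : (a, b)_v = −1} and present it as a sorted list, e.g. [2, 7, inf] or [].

Mod squares: a ≡ 145, b ≡ -26. Check v ∈ {∞, 2, 3, 5, 13, 29}.
v=5: a=5^1·(≡4), b=5^4·(≡4) mod 5; (4|5)=+1, (4|5)=+1; (−1)^{1·4·2}·(+1)^4·(+1)^1 = +1.
v=29: a=29^1·(≡1), b=29^2·(≡15) mod 29; (1|29)=+1, (15|29)=-1; (−1)^{1·2·14}·(+1)^2·(-1)^1 = -1.
v=∞: 145 > 0 and -26 < 0  ⇒  (a,b)_∞ = +1.
v=2: v_2(a)=8, v_2(b)=3; units ≡ 1, 3 (mod 8); ε·ε+αω+βω = 0·1+8·1+3·0 ≡ 0  ⇒  (a,b)_2 = +1.
v=3: a=3^-2·(≡1), b=3^-4·(≡1) mod 3; (1|3)=+1, (1|3)=+1; (−1)^{-2·-4·1}·(+1)^-4·(+1)^-2 = +1.
v=13: a=13^2·(≡2), b=13^3·(≡2) mod 13; (2|13)=-1, (2|13)=-1; (−1)^{2·3·6}·(-1)^3·(-1)^2 = -1.
Ram(145, -26) = {13, 29}; no ℚ_13-point on the conic.

[13, 29]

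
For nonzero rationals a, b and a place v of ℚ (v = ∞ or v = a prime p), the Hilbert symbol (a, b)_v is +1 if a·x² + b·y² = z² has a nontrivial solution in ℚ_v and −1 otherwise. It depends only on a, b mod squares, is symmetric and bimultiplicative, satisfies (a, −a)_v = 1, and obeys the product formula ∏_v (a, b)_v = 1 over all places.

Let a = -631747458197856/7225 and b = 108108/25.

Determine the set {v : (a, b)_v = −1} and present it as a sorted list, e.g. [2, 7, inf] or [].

[2, 3, 11, 13]

(a, b) ≡ (-6006, 3003) mod (ℚ^×)²; places V = {2, 3, 5, 7, 11, 13, 17, ∞}.
(a,b)_7: α=3, u≡3; β=1, v≡4 (mod 7); (3|7)=-1, (4|7)=+1; sign (−1)^1·-1^1·+1^3 = +1.
(a,b)_13: α=3, u≡11; β=1, v≡4 (mod 13); (11|13)=-1, (4|13)=+1; sign (−1)^0·-1^1·+1^3 = -1.
(a,b)_2: α=5, β=2; u≡5, v≡3 (mod 8); ε(u)ε(v)=0·1, αω(v)=5·1, βω(u)=2·1; sum ≡ 1  ⇒  -1.
(a,b)_11: α=3, u≡1; β=1, v≡9 (mod 11); (1|11)=+1, (9|11)=+1; sign (−1)^1·+1^1·+1^3 = -1.
(a,b)_5: α=-2, u≡1; β=-2, v≡3 (mod 5); (1|5)=+1, (3|5)=-1; sign (−1)^0·+1^-2·-1^-2 = +1.
(a,b)_17: α=-2, u≡6; β=0, v≡7 (mod 17); (6|17)=-1, (7|17)=-1; sign (−1)^0·-1^0·-1^-2 = +1.
(a,b)_∞: sgn(-6006)=−, sgn(3003)=+, so +1.
(a,b)_3: α=9, u≡2; β=3, v≡2 (mod 3); (2|3)=-1, (2|3)=-1; sign (−1)^1·-1^3·-1^9 = -1.
(-6006, 3003 / ℚ) ramifies at {2, 3, 11, 13}: a division algebra.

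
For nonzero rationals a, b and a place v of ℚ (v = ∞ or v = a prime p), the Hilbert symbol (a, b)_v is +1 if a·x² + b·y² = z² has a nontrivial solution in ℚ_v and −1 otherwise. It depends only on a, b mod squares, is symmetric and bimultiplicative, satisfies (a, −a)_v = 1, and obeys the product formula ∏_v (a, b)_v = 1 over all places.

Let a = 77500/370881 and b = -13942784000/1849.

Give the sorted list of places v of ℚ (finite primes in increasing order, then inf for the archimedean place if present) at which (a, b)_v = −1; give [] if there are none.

[31, 37]

Mod squares: a ≡ 31, b ≡ -8510. Check v ∈ {∞, 2, 3, 5, 7, 23, 29, 31, 37, 43}.
v=43: a=43^0·(≡31), b=43^-2·(≡13) mod 43; (31|43)=+1, (13|43)=+1; (−1)^{0·-2·21}·(+1)^-2·(+1)^0 = +1.
v=23: a=23^0·(≡6), b=23^1·(≡19) mod 23; (6|23)=+1, (19|23)=-1; (−1)^{0·1·11}·(+1)^1·(-1)^0 = +1.
v=3: a=3^-2·(≡1), b=3^0·(≡1) mod 3; (1|3)=+1, (1|3)=+1; (−1)^{-2·0·1}·(+1)^0·(+1)^-2 = +1.
v=37: a=37^0·(≡18), b=37^1·(≡24) mod 37; (18|37)=-1, (24|37)=-1; (−1)^{0·1·18}·(-1)^1·(-1)^0 = -1.
v=31: a=31^1·(≡14), b=31^0·(≡22) mod 31; (14|31)=+1, (22|31)=-1; (−1)^{1·0·15}·(+1)^0·(-1)^1 = -1.
v=5: a=5^4·(≡4), b=5^3·(≡2) mod 5; (4|5)=+1, (2|5)=-1; (−1)^{4·3·2}·(+1)^3·(-1)^4 = +1.
v=7: a=7^-2·(≡5), b=7^0·(≡2) mod 7; (5|7)=-1, (2|7)=+1; (−1)^{-2·0·3}·(-1)^0·(+1)^-2 = +1.
v=2: v_2(a)=2, v_2(b)=17; units ≡ 7, 1 (mod 8); ε·ε+αω+βω = 1·0+2·0+17·0 ≡ 0  ⇒  (a,b)_2 = +1.
v=∞: 31 > 0 and -8510 < 0  ⇒  (a,b)_∞ = +1.
v=29: a=29^-2·(≡2), b=29^0·(≡9) mod 29; (2|29)=-1, (9|29)=+1; (−1)^{-2·0·14}·(-1)^0·(+1)^-2 = +1.
(31, -8510 / ℚ) ramifies at {31, 37}: a division algebra.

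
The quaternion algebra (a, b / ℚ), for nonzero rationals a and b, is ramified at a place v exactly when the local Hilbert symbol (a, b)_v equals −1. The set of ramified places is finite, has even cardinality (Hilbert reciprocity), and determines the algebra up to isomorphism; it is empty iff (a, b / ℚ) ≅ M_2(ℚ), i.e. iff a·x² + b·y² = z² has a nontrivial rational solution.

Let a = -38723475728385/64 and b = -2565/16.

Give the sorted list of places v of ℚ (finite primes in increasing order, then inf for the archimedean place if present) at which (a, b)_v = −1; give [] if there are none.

Mod squares: a ≡ -74865, b ≡ -285. Check v ∈ {∞, 2, 3, 5, 7, 19, 23, 31}.
v=31: a=31^1·(≡11), b=31^0·(≡16) mod 31; (11|31)=-1, (16|31)=+1; (−1)^{1·0·15}·(-1)^0·(+1)^1 = +1.
v=5: a=5^1·(≡2), b=5^1·(≡2) mod 5; (2|5)=-1, (2|5)=-1; (−1)^{1·1·2}·(-1)^1·(-1)^1 = +1.
v=19: a=19^4·(≡15), b=19^1·(≡7) mod 19; (15|19)=-1, (7|19)=+1; (−1)^{4·1·9}·(-1)^1·(+1)^4 = -1.
v=∞: -74865 < 0 and -285 < 0  ⇒  (a,b)_∞ = -1.
v=3: a=3^5·(≡2), b=3^3·(≡1) mod 3; (2|3)=-1, (1|3)=+1; (−1)^{5·3·1}·(-1)^3·(+1)^5 = +1.
v=2: v_2(a)=-6, v_2(b)=-4; units ≡ 7, 3 (mod 8); ε·ε+αω+βω = 1·1+-6·1+-4·0 ≡ 1  ⇒  (a,b)_2 = -1.
v=7: a=7^3·(≡1), b=7^0·(≡2) mod 7; (1|7)=+1, (2|7)=+1; (−1)^{3·0·3}·(+1)^0·(+1)^3 = +1.
v=23: a=23^1·(≡20), b=23^0·(≡5) mod 23; (20|23)=-1, (5|23)=-1; (−1)^{1·0·11}·(-1)^0·(-1)^1 = -1.
|Ram(-74865, -285)| = 4, even; anisotropic at {2, 19, 23, ∞}.

[2, 19, 23, inf]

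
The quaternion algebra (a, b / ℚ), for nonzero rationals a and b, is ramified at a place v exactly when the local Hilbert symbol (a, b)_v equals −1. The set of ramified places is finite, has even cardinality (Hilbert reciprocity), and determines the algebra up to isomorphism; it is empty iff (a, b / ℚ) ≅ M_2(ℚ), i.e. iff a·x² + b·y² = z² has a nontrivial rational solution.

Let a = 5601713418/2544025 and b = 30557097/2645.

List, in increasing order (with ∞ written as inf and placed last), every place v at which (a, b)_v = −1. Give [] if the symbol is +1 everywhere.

[2, 5, 7, 29]

Mod squares: a ≡ 4522, b ≡ 7685. Check v ∈ {∞, 2, 3, 5, 7, 11, 17, 19, 23, 29, 47, 53}.
v=∞: 4522 > 0 and 7685 > 0  ⇒  (a,b)_∞ = +1.
v=7: a=7^3·(≡1), b=7^0·(≡3) mod 7; (1|7)=+1, (3|7)=-1; (−1)^{3·0·3}·(+1)^0·(-1)^3 = -1.
v=47: a=47^0·(≡15), b=47^2·(≡12) mod 47; (15|47)=-1, (12|47)=+1; (−1)^{0·2·23}·(-1)^2·(+1)^0 = +1.
v=2: v_2(a)=1, v_2(b)=0; units ≡ 5, 5 (mod 8); ε·ε+αω+βω = 0·0+1·1+0·1 ≡ 1  ⇒  (a,b)_2 = -1.
v=53: a=53^2·(≡37), b=53^1·(≡50) mod 53; (37|53)=+1, (50|53)=-1; (−1)^{2·1·26}·(+1)^1·(-1)^2 = +1.
v=23: a=23^0·(≡17), b=23^-2·(≡2) mod 23; (17|23)=-1, (2|23)=+1; (−1)^{0·-2·11}·(-1)^-2·(+1)^0 = +1.
v=17: a=17^1·(≡14), b=17^0·(≡9) mod 17; (14|17)=-1, (9|17)=+1; (−1)^{1·0·8}·(-1)^0·(+1)^1 = +1.
v=29: a=29^-2·(≡15), b=29^1·(≡6) mod 29; (15|29)=-1, (6|29)=+1; (−1)^{-2·1·14}·(-1)^1·(+1)^-2 = -1.
v=3: a=3^2·(≡1), b=3^2·(≡2) mod 3; (1|3)=+1, (2|3)=-1; (−1)^{2·2·1}·(+1)^2·(-1)^2 = +1.
v=19: a=19^1·(≡13), b=19^0·(≡6) mod 19; (13|19)=-1, (6|19)=+1; (−1)^{1·0·9}·(-1)^0·(+1)^1 = +1.
v=5: a=5^-2·(≡3), b=5^-1·(≡3) mod 5; (3|5)=-1, (3|5)=-1; (−1)^{-2·-1·2}·(-1)^-1·(-1)^-2 = -1.
v=11: a=11^-2·(≡1), b=11^0·(≡2) mod 11; (1|11)=+1, (2|11)=-1; (−1)^{-2·0·5}·(+1)^0·(-1)^-2 = +1.
Ram(4522, 7685) = {2, 5, 7, 29}; no ℚ_2-point on the conic.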